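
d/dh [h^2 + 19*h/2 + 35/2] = 2*h + 19/2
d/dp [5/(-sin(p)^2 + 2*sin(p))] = 10*(sin(p) - 1)*cos(p)/((sin(p) - 2)^2*sin(p)^2)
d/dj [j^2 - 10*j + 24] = 2*j - 10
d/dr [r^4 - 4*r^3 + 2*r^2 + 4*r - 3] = 4*r^3 - 12*r^2 + 4*r + 4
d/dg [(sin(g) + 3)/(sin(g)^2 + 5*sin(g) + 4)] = (-6*sin(g) + cos(g)^2 - 12)*cos(g)/(sin(g)^2 + 5*sin(g) + 4)^2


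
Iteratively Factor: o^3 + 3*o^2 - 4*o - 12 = (o + 2)*(o^2 + o - 6) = (o - 2)*(o + 2)*(o + 3)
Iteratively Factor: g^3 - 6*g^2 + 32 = (g + 2)*(g^2 - 8*g + 16) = (g - 4)*(g + 2)*(g - 4)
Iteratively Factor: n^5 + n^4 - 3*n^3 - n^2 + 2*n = (n - 1)*(n^4 + 2*n^3 - n^2 - 2*n) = (n - 1)*(n + 2)*(n^3 - n) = n*(n - 1)*(n + 2)*(n^2 - 1) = n*(n - 1)*(n + 1)*(n + 2)*(n - 1)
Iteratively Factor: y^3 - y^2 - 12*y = (y - 4)*(y^2 + 3*y) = (y - 4)*(y + 3)*(y)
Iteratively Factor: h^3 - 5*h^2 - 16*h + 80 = (h - 5)*(h^2 - 16) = (h - 5)*(h - 4)*(h + 4)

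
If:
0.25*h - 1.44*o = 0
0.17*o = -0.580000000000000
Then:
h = -19.65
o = -3.41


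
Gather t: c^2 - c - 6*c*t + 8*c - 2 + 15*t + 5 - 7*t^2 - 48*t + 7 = c^2 + 7*c - 7*t^2 + t*(-6*c - 33) + 10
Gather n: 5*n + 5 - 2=5*n + 3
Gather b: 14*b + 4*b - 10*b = 8*b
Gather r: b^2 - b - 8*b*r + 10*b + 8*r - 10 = b^2 + 9*b + r*(8 - 8*b) - 10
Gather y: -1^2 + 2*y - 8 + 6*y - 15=8*y - 24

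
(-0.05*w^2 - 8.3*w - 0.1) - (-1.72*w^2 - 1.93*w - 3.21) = 1.67*w^2 - 6.37*w + 3.11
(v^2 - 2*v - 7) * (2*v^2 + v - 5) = 2*v^4 - 3*v^3 - 21*v^2 + 3*v + 35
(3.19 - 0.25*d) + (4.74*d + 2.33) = 4.49*d + 5.52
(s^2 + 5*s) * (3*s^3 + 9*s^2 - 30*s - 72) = 3*s^5 + 24*s^4 + 15*s^3 - 222*s^2 - 360*s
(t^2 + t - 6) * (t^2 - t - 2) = t^4 - 9*t^2 + 4*t + 12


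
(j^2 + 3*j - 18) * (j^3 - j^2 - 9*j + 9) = j^5 + 2*j^4 - 30*j^3 + 189*j - 162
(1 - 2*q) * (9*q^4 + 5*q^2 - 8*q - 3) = -18*q^5 + 9*q^4 - 10*q^3 + 21*q^2 - 2*q - 3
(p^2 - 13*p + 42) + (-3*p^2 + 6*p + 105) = -2*p^2 - 7*p + 147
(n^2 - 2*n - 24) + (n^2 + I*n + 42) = 2*n^2 - 2*n + I*n + 18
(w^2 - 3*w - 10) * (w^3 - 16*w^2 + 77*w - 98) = w^5 - 19*w^4 + 115*w^3 - 169*w^2 - 476*w + 980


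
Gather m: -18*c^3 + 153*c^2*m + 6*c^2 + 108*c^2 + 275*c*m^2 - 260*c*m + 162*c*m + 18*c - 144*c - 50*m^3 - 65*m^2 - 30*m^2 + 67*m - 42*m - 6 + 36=-18*c^3 + 114*c^2 - 126*c - 50*m^3 + m^2*(275*c - 95) + m*(153*c^2 - 98*c + 25) + 30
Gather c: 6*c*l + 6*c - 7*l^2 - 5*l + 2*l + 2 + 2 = c*(6*l + 6) - 7*l^2 - 3*l + 4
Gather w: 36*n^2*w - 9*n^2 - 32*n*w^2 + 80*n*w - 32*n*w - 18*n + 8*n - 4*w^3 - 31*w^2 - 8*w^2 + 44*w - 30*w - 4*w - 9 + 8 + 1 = -9*n^2 - 10*n - 4*w^3 + w^2*(-32*n - 39) + w*(36*n^2 + 48*n + 10)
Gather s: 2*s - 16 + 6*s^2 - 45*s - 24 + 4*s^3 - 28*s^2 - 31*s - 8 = 4*s^3 - 22*s^2 - 74*s - 48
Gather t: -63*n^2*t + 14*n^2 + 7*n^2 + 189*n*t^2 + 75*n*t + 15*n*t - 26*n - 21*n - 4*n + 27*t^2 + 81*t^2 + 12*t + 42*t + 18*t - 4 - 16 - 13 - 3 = 21*n^2 - 51*n + t^2*(189*n + 108) + t*(-63*n^2 + 90*n + 72) - 36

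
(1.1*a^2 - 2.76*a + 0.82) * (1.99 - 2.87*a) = -3.157*a^3 + 10.1102*a^2 - 7.8458*a + 1.6318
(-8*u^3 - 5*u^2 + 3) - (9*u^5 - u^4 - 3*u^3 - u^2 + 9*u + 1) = -9*u^5 + u^4 - 5*u^3 - 4*u^2 - 9*u + 2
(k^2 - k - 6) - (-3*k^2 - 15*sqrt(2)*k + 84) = 4*k^2 - k + 15*sqrt(2)*k - 90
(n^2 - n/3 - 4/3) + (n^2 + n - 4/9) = 2*n^2 + 2*n/3 - 16/9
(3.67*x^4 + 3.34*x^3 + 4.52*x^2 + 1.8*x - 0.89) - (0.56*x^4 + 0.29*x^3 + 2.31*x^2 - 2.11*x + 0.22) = 3.11*x^4 + 3.05*x^3 + 2.21*x^2 + 3.91*x - 1.11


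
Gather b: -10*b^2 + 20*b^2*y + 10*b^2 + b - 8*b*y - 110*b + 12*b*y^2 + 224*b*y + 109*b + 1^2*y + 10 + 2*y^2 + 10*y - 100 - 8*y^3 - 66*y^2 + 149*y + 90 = 20*b^2*y + b*(12*y^2 + 216*y) - 8*y^3 - 64*y^2 + 160*y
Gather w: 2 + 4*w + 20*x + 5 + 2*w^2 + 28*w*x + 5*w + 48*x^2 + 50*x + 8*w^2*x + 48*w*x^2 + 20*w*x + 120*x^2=w^2*(8*x + 2) + w*(48*x^2 + 48*x + 9) + 168*x^2 + 70*x + 7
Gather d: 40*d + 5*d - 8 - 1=45*d - 9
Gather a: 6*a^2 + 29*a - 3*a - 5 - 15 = 6*a^2 + 26*a - 20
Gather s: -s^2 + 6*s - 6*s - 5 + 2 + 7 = 4 - s^2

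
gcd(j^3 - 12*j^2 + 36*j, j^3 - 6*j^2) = j^2 - 6*j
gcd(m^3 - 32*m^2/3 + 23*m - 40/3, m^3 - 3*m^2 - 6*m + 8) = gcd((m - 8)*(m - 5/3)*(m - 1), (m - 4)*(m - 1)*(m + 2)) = m - 1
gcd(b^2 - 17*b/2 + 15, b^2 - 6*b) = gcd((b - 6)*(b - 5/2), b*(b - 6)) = b - 6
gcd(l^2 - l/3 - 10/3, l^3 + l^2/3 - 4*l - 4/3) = l - 2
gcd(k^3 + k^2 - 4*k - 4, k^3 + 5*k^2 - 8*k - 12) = k^2 - k - 2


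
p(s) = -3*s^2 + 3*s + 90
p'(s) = 3 - 6*s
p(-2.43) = 65.00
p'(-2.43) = 17.58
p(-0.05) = 89.84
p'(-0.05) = 3.30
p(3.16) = 69.52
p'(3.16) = -15.96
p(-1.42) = 79.69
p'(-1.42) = 11.52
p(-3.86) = 33.72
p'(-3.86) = 26.16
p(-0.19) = 89.32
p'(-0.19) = 4.14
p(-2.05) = 71.24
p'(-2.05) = 15.30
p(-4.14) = 26.16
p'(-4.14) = 27.84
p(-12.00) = -378.00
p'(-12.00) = 75.00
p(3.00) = 72.00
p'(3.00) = -15.00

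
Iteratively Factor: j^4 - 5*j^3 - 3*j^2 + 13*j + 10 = (j - 2)*(j^3 - 3*j^2 - 9*j - 5) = (j - 2)*(j + 1)*(j^2 - 4*j - 5) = (j - 2)*(j + 1)^2*(j - 5)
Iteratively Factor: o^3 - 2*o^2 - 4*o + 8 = (o - 2)*(o^2 - 4) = (o - 2)^2*(o + 2)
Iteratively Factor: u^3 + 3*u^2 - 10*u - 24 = (u - 3)*(u^2 + 6*u + 8) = (u - 3)*(u + 4)*(u + 2)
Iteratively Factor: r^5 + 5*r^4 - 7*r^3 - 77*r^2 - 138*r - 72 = (r + 3)*(r^4 + 2*r^3 - 13*r^2 - 38*r - 24) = (r + 2)*(r + 3)*(r^3 - 13*r - 12) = (r - 4)*(r + 2)*(r + 3)*(r^2 + 4*r + 3) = (r - 4)*(r + 2)*(r + 3)^2*(r + 1)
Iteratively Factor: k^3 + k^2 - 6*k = (k + 3)*(k^2 - 2*k) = k*(k + 3)*(k - 2)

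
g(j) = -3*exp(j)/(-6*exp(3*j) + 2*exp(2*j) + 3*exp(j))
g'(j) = -3*exp(j)/(-6*exp(3*j) + 2*exp(2*j) + 3*exp(j)) - 3*(18*exp(3*j) - 4*exp(2*j) - 3*exp(j))*exp(j)/(-6*exp(3*j) + 2*exp(2*j) + 3*exp(j))^2 = (6 - 36*exp(j))*exp(j)/(-6*exp(2*j) + 2*exp(j) + 3)^2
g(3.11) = 0.00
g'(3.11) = -0.00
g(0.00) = 3.00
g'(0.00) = -30.00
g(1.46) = 0.03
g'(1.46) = -0.06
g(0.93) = 0.10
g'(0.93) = -0.23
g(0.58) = 0.24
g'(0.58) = -0.66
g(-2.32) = -0.96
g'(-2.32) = 0.02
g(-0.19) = -5.45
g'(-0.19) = -64.81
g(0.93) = 0.10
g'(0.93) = -0.23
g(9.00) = 0.00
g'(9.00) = 0.00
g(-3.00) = -0.97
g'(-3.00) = 0.02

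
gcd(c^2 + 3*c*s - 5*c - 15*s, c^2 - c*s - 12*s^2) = c + 3*s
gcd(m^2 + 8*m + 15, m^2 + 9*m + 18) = m + 3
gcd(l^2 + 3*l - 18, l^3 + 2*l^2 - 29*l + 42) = l - 3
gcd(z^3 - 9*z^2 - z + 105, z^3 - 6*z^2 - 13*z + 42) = z^2 - 4*z - 21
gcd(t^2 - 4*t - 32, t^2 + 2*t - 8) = t + 4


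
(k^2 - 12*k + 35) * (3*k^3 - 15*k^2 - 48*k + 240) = 3*k^5 - 51*k^4 + 237*k^3 + 291*k^2 - 4560*k + 8400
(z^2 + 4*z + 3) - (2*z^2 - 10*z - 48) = -z^2 + 14*z + 51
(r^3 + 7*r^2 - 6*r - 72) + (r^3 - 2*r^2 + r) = 2*r^3 + 5*r^2 - 5*r - 72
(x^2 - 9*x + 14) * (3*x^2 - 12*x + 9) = 3*x^4 - 39*x^3 + 159*x^2 - 249*x + 126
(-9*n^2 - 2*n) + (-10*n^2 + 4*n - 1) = -19*n^2 + 2*n - 1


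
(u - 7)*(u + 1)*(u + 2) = u^3 - 4*u^2 - 19*u - 14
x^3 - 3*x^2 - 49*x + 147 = (x - 7)*(x - 3)*(x + 7)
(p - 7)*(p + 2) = p^2 - 5*p - 14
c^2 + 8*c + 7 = (c + 1)*(c + 7)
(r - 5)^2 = r^2 - 10*r + 25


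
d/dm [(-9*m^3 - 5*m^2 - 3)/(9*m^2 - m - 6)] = (-81*m^4 + 18*m^3 + 167*m^2 + 114*m - 3)/(81*m^4 - 18*m^3 - 107*m^2 + 12*m + 36)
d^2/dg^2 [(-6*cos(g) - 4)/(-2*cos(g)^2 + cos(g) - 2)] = -4*(3*(cos(2*g) - 1)^2/2 - 87*cos(g)/4 - 21*cos(2*g) + 19*cos(3*g)/4 + 29)*cos(g)/(-cos(g) + cos(2*g) + 3)^3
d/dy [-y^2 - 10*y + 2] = -2*y - 10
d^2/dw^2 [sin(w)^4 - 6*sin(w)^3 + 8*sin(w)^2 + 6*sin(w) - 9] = -16*sin(w)^4 + 54*sin(w)^3 - 20*sin(w)^2 - 42*sin(w) + 16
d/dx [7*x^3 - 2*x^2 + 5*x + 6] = 21*x^2 - 4*x + 5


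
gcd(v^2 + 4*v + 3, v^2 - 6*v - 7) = v + 1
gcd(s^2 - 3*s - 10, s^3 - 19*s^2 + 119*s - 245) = s - 5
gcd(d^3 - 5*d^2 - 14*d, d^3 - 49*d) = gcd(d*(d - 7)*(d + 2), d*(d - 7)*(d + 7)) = d^2 - 7*d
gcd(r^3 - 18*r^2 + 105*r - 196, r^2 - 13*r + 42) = r - 7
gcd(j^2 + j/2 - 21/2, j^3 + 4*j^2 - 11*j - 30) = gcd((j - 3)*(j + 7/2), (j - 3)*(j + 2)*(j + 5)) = j - 3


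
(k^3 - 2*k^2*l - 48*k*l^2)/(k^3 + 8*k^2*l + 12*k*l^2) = (k - 8*l)/(k + 2*l)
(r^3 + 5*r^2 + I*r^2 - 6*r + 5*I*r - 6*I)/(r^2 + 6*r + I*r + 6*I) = r - 1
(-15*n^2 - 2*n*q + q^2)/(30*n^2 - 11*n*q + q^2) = (3*n + q)/(-6*n + q)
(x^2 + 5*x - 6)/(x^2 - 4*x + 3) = (x + 6)/(x - 3)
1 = 1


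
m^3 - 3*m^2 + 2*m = m*(m - 2)*(m - 1)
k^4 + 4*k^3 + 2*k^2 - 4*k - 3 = (k - 1)*(k + 1)^2*(k + 3)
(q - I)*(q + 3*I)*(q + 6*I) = q^3 + 8*I*q^2 - 9*q + 18*I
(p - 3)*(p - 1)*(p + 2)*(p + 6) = p^4 + 4*p^3 - 17*p^2 - 24*p + 36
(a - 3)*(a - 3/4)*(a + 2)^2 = a^4 + a^3/4 - 35*a^2/4 - 6*a + 9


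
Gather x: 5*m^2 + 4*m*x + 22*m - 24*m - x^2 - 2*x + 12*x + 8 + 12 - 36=5*m^2 - 2*m - x^2 + x*(4*m + 10) - 16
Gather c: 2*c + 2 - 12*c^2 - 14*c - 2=-12*c^2 - 12*c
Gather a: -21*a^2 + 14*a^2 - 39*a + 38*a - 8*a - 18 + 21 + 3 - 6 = -7*a^2 - 9*a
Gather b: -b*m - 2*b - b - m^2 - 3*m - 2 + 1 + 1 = b*(-m - 3) - m^2 - 3*m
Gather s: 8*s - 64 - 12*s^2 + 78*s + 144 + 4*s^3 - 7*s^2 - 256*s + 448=4*s^3 - 19*s^2 - 170*s + 528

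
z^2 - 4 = (z - 2)*(z + 2)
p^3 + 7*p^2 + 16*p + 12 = (p + 2)^2*(p + 3)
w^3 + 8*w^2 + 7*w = w*(w + 1)*(w + 7)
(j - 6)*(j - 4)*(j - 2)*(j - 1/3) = j^4 - 37*j^3/3 + 48*j^2 - 188*j/3 + 16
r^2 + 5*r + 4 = (r + 1)*(r + 4)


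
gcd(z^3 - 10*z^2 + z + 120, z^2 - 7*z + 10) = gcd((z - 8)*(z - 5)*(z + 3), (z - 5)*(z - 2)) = z - 5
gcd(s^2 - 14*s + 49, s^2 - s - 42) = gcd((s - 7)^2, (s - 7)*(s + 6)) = s - 7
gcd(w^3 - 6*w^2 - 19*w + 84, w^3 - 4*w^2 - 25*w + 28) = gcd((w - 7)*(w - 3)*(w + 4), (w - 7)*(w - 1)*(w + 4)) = w^2 - 3*w - 28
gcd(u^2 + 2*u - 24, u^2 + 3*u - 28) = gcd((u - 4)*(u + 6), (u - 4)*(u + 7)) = u - 4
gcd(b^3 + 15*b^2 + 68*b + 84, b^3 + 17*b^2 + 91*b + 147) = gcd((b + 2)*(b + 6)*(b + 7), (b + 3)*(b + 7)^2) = b + 7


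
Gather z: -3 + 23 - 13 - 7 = 0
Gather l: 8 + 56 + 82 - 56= 90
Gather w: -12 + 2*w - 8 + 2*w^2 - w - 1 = 2*w^2 + w - 21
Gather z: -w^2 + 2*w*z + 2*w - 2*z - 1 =-w^2 + 2*w + z*(2*w - 2) - 1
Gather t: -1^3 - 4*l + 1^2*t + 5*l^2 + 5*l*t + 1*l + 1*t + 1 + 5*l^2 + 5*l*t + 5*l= 10*l^2 + 2*l + t*(10*l + 2)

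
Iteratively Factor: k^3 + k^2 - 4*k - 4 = (k + 1)*(k^2 - 4) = (k + 1)*(k + 2)*(k - 2)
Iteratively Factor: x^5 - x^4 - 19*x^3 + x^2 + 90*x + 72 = (x + 2)*(x^4 - 3*x^3 - 13*x^2 + 27*x + 36) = (x + 2)*(x + 3)*(x^3 - 6*x^2 + 5*x + 12) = (x - 3)*(x + 2)*(x + 3)*(x^2 - 3*x - 4) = (x - 4)*(x - 3)*(x + 2)*(x + 3)*(x + 1)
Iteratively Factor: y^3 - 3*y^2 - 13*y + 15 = (y - 1)*(y^2 - 2*y - 15) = (y - 5)*(y - 1)*(y + 3)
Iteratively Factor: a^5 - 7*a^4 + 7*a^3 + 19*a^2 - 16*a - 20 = (a - 5)*(a^4 - 2*a^3 - 3*a^2 + 4*a + 4) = (a - 5)*(a - 2)*(a^3 - 3*a - 2) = (a - 5)*(a - 2)*(a + 1)*(a^2 - a - 2) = (a - 5)*(a - 2)^2*(a + 1)*(a + 1)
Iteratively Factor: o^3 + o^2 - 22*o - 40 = (o + 2)*(o^2 - o - 20) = (o + 2)*(o + 4)*(o - 5)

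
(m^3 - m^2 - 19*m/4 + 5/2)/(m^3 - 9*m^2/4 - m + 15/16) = 4*(m + 2)/(4*m + 3)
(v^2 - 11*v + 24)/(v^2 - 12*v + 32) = (v - 3)/(v - 4)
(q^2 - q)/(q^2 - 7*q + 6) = q/(q - 6)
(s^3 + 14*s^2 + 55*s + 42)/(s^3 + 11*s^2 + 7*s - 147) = (s^2 + 7*s + 6)/(s^2 + 4*s - 21)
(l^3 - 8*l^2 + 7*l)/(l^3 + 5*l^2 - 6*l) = (l - 7)/(l + 6)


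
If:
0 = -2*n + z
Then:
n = z/2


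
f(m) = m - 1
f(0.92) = -0.08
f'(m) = 1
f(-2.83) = -3.83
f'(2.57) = 1.00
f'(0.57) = 1.00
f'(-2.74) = 1.00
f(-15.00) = -16.00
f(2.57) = 1.57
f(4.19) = 3.19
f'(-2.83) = 1.00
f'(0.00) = 1.00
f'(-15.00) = 1.00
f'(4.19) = 1.00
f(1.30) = 0.30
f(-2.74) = -3.74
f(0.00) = -1.00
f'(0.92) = 1.00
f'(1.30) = 1.00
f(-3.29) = -4.29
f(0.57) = -0.43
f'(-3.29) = 1.00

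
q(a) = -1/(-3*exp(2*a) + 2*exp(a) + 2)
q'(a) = -(6*exp(2*a) - 2*exp(a))/(-3*exp(2*a) + 2*exp(a) + 2)^2 = (2 - 6*exp(a))*exp(a)/(-3*exp(2*a) + 2*exp(a) + 2)^2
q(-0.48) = -0.48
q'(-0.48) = -0.24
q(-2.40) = -0.46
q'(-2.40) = 0.03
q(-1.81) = -0.45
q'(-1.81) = 0.03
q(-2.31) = -0.46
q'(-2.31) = 0.03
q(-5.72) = -0.50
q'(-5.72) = 0.00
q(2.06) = 0.01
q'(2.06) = -0.01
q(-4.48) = -0.49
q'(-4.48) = 0.01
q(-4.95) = -0.50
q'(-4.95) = 0.00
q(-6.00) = -0.50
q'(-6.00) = 0.00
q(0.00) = -1.00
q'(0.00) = -4.00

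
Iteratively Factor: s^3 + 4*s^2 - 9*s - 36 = (s + 3)*(s^2 + s - 12) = (s - 3)*(s + 3)*(s + 4)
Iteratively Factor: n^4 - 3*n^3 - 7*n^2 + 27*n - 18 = (n - 3)*(n^3 - 7*n + 6) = (n - 3)*(n + 3)*(n^2 - 3*n + 2) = (n - 3)*(n - 1)*(n + 3)*(n - 2)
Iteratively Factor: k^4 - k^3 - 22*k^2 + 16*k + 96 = (k - 4)*(k^3 + 3*k^2 - 10*k - 24) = (k - 4)*(k + 2)*(k^2 + k - 12) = (k - 4)*(k - 3)*(k + 2)*(k + 4)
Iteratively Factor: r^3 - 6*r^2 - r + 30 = (r - 5)*(r^2 - r - 6) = (r - 5)*(r - 3)*(r + 2)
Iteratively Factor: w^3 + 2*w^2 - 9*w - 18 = (w + 2)*(w^2 - 9) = (w + 2)*(w + 3)*(w - 3)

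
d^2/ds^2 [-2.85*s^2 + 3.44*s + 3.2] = -5.70000000000000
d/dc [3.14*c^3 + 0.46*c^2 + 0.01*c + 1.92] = 9.42*c^2 + 0.92*c + 0.01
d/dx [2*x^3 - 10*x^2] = 2*x*(3*x - 10)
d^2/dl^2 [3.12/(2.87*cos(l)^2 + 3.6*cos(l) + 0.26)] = (-102.796512*(1 - cos(l)^2)^2 - 96.70752*cos(l)^3 - 82.5208799999999*cos(l)^2 + 196.33536*cos(l) + 179.010624)/(2.87*cos(l)^2 + 3.6*cos(l) + 0.26)^3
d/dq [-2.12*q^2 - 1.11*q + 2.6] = -4.24*q - 1.11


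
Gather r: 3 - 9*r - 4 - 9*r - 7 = -18*r - 8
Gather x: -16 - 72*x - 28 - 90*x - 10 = -162*x - 54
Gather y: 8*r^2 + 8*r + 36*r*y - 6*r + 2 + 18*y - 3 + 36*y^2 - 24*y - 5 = 8*r^2 + 2*r + 36*y^2 + y*(36*r - 6) - 6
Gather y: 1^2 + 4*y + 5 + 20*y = 24*y + 6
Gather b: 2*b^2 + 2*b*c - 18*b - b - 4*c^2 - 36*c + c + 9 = 2*b^2 + b*(2*c - 19) - 4*c^2 - 35*c + 9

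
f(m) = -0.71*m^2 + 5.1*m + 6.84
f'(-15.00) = 26.40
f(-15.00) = -229.41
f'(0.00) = 5.10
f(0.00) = 6.84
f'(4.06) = -0.67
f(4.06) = 15.84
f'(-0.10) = 5.24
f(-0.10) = 6.32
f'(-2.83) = 9.12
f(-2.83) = -13.28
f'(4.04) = -0.64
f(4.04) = 15.86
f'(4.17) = -0.82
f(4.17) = 15.76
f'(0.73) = 4.06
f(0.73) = 10.18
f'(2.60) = 1.41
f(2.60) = 15.30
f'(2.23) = 1.93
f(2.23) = 14.68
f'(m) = 5.1 - 1.42*m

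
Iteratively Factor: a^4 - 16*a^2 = (a - 4)*(a^3 + 4*a^2) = (a - 4)*(a + 4)*(a^2) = a*(a - 4)*(a + 4)*(a)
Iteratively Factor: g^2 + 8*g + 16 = (g + 4)*(g + 4)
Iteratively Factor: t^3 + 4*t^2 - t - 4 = (t + 1)*(t^2 + 3*t - 4) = (t - 1)*(t + 1)*(t + 4)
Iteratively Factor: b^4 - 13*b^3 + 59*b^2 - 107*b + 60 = (b - 1)*(b^3 - 12*b^2 + 47*b - 60) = (b - 5)*(b - 1)*(b^2 - 7*b + 12) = (b - 5)*(b - 4)*(b - 1)*(b - 3)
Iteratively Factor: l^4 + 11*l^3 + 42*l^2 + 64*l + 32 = (l + 1)*(l^3 + 10*l^2 + 32*l + 32) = (l + 1)*(l + 2)*(l^2 + 8*l + 16) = (l + 1)*(l + 2)*(l + 4)*(l + 4)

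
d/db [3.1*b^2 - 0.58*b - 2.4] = 6.2*b - 0.58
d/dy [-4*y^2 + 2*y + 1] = 2 - 8*y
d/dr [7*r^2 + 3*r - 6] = 14*r + 3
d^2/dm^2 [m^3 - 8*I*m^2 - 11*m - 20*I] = 6*m - 16*I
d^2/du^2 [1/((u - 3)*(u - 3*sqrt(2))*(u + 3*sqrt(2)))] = 6*(2*u^4 - 8*u^3 - 9*u^2 + 162)/(u^9 - 9*u^8 - 27*u^7 + 459*u^6 - 486*u^5 - 7290*u^4 + 20412*u^3 + 26244*u^2 - 157464*u + 157464)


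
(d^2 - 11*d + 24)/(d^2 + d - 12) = (d - 8)/(d + 4)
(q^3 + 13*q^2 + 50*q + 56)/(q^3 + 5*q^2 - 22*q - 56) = (q + 4)/(q - 4)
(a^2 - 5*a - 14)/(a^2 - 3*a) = (a^2 - 5*a - 14)/(a*(a - 3))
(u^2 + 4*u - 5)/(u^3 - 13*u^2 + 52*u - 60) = (u^2 + 4*u - 5)/(u^3 - 13*u^2 + 52*u - 60)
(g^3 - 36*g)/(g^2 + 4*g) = (g^2 - 36)/(g + 4)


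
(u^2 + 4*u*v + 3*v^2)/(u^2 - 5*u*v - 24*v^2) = (u + v)/(u - 8*v)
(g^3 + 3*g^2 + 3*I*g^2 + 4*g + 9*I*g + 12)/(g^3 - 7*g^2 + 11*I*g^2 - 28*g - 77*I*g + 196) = (g^2 + g*(3 - I) - 3*I)/(g^2 + 7*g*(-1 + I) - 49*I)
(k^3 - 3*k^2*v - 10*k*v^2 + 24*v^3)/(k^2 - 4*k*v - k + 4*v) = (k^2 + k*v - 6*v^2)/(k - 1)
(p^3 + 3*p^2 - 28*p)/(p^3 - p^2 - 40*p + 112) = p/(p - 4)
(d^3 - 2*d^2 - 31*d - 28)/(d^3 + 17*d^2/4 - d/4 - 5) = 4*(d^2 - 6*d - 7)/(4*d^2 + d - 5)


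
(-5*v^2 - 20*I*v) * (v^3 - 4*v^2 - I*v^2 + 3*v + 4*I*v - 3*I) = -5*v^5 + 20*v^4 - 15*I*v^4 - 35*v^3 + 60*I*v^3 + 80*v^2 - 45*I*v^2 - 60*v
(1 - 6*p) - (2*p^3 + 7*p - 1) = -2*p^3 - 13*p + 2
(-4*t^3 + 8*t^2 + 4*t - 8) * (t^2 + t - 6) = -4*t^5 + 4*t^4 + 36*t^3 - 52*t^2 - 32*t + 48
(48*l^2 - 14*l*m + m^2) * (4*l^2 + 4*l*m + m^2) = 192*l^4 + 136*l^3*m - 4*l^2*m^2 - 10*l*m^3 + m^4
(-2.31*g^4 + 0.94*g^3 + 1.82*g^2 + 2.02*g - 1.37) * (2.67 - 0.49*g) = 1.1319*g^5 - 6.6283*g^4 + 1.618*g^3 + 3.8696*g^2 + 6.0647*g - 3.6579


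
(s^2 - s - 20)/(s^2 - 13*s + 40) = (s + 4)/(s - 8)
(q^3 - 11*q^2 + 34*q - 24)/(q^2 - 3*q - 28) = (-q^3 + 11*q^2 - 34*q + 24)/(-q^2 + 3*q + 28)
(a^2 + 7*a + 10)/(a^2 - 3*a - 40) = (a + 2)/(a - 8)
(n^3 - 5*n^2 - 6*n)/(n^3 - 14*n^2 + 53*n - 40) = n*(n^2 - 5*n - 6)/(n^3 - 14*n^2 + 53*n - 40)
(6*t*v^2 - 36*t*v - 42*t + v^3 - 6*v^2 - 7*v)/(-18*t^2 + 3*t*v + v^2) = (-v^2 + 6*v + 7)/(3*t - v)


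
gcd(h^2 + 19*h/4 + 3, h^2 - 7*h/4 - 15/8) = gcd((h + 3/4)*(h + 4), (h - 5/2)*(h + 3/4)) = h + 3/4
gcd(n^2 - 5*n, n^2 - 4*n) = n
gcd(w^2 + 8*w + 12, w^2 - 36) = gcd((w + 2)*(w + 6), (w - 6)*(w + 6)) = w + 6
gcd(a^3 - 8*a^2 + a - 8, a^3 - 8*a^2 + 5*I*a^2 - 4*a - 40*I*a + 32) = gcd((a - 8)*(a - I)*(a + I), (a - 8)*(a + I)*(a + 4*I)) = a^2 + a*(-8 + I) - 8*I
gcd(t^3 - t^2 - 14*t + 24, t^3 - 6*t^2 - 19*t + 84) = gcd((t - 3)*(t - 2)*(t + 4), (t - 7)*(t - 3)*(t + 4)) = t^2 + t - 12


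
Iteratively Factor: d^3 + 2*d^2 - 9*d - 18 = (d + 3)*(d^2 - d - 6) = (d - 3)*(d + 3)*(d + 2)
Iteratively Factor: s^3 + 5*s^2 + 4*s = (s + 4)*(s^2 + s) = (s + 1)*(s + 4)*(s)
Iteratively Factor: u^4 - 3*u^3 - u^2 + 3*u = (u - 3)*(u^3 - u) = (u - 3)*(u + 1)*(u^2 - u) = u*(u - 3)*(u + 1)*(u - 1)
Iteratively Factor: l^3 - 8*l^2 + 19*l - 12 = (l - 4)*(l^2 - 4*l + 3) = (l - 4)*(l - 3)*(l - 1)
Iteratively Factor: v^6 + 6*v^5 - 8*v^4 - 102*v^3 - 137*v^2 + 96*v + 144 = (v + 1)*(v^5 + 5*v^4 - 13*v^3 - 89*v^2 - 48*v + 144) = (v + 1)*(v + 4)*(v^4 + v^3 - 17*v^2 - 21*v + 36) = (v - 1)*(v + 1)*(v + 4)*(v^3 + 2*v^2 - 15*v - 36) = (v - 1)*(v + 1)*(v + 3)*(v + 4)*(v^2 - v - 12) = (v - 1)*(v + 1)*(v + 3)^2*(v + 4)*(v - 4)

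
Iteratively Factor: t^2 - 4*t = (t - 4)*(t)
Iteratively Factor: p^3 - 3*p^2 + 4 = (p + 1)*(p^2 - 4*p + 4) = (p - 2)*(p + 1)*(p - 2)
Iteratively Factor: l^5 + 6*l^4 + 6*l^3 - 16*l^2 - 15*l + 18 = (l - 1)*(l^4 + 7*l^3 + 13*l^2 - 3*l - 18) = (l - 1)*(l + 3)*(l^3 + 4*l^2 + l - 6) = (l - 1)*(l + 3)^2*(l^2 + l - 2) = (l - 1)^2*(l + 3)^2*(l + 2)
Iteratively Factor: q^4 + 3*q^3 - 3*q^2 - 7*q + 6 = (q - 1)*(q^3 + 4*q^2 + q - 6) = (q - 1)^2*(q^2 + 5*q + 6) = (q - 1)^2*(q + 3)*(q + 2)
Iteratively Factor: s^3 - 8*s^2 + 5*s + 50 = (s - 5)*(s^2 - 3*s - 10) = (s - 5)^2*(s + 2)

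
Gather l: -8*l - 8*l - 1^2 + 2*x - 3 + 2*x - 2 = -16*l + 4*x - 6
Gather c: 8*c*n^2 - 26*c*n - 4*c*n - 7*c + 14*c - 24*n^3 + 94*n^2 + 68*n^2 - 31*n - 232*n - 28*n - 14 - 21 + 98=c*(8*n^2 - 30*n + 7) - 24*n^3 + 162*n^2 - 291*n + 63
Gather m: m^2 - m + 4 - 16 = m^2 - m - 12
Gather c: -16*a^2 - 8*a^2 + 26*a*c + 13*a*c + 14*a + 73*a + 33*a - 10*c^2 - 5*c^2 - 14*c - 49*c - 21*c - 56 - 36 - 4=-24*a^2 + 120*a - 15*c^2 + c*(39*a - 84) - 96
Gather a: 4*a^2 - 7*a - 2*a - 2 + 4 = 4*a^2 - 9*a + 2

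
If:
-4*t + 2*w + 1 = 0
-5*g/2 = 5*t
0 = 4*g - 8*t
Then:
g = 0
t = 0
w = -1/2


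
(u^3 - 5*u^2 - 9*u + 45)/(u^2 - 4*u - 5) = (u^2 - 9)/(u + 1)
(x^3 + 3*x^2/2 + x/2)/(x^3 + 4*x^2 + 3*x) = (x + 1/2)/(x + 3)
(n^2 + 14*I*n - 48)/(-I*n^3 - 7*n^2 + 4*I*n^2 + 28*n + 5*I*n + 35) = (I*n^2 - 14*n - 48*I)/(n^3 - n^2*(4 + 7*I) + n*(-5 + 28*I) + 35*I)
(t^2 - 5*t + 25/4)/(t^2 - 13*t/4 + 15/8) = 2*(2*t - 5)/(4*t - 3)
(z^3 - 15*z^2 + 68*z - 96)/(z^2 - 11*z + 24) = z - 4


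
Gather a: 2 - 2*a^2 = 2 - 2*a^2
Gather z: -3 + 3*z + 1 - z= 2*z - 2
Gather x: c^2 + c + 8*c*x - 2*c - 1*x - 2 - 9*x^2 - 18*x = c^2 - c - 9*x^2 + x*(8*c - 19) - 2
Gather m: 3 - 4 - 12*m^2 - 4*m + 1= -12*m^2 - 4*m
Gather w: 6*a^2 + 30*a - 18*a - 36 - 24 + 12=6*a^2 + 12*a - 48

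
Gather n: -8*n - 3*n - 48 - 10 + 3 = -11*n - 55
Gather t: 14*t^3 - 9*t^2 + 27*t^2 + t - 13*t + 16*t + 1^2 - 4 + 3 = 14*t^3 + 18*t^2 + 4*t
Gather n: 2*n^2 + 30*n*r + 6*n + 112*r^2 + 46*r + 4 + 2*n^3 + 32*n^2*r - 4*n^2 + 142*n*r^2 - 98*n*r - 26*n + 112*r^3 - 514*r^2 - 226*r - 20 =2*n^3 + n^2*(32*r - 2) + n*(142*r^2 - 68*r - 20) + 112*r^3 - 402*r^2 - 180*r - 16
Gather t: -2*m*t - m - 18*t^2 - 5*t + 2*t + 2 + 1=-m - 18*t^2 + t*(-2*m - 3) + 3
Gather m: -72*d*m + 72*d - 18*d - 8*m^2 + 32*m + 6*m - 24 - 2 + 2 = 54*d - 8*m^2 + m*(38 - 72*d) - 24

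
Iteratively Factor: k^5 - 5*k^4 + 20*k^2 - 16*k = (k)*(k^4 - 5*k^3 + 20*k - 16) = k*(k - 1)*(k^3 - 4*k^2 - 4*k + 16) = k*(k - 4)*(k - 1)*(k^2 - 4) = k*(k - 4)*(k - 1)*(k + 2)*(k - 2)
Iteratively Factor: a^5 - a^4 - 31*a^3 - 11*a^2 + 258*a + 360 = (a + 2)*(a^4 - 3*a^3 - 25*a^2 + 39*a + 180) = (a - 4)*(a + 2)*(a^3 + a^2 - 21*a - 45) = (a - 4)*(a + 2)*(a + 3)*(a^2 - 2*a - 15) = (a - 5)*(a - 4)*(a + 2)*(a + 3)*(a + 3)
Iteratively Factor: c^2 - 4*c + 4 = (c - 2)*(c - 2)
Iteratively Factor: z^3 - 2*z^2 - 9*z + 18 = (z + 3)*(z^2 - 5*z + 6) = (z - 3)*(z + 3)*(z - 2)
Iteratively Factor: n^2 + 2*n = (n + 2)*(n)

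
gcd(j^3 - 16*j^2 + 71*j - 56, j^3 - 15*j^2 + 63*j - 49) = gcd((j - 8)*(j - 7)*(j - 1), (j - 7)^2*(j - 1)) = j^2 - 8*j + 7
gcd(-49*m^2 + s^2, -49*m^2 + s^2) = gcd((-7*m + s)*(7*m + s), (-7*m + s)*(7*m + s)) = -49*m^2 + s^2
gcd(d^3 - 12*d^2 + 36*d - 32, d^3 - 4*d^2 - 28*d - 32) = d - 8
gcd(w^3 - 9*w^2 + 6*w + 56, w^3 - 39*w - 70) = w^2 - 5*w - 14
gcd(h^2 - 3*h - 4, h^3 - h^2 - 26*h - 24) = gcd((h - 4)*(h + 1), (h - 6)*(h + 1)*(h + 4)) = h + 1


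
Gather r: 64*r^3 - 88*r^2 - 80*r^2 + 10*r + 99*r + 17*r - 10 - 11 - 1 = 64*r^3 - 168*r^2 + 126*r - 22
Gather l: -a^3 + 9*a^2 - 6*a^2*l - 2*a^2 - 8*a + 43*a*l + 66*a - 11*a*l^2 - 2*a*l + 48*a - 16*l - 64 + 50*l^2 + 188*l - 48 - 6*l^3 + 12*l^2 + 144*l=-a^3 + 7*a^2 + 106*a - 6*l^3 + l^2*(62 - 11*a) + l*(-6*a^2 + 41*a + 316) - 112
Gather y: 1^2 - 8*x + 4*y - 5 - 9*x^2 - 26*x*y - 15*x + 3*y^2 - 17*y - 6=-9*x^2 - 23*x + 3*y^2 + y*(-26*x - 13) - 10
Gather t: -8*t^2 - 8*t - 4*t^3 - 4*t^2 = -4*t^3 - 12*t^2 - 8*t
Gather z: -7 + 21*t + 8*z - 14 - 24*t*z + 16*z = 21*t + z*(24 - 24*t) - 21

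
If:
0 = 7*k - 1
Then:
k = 1/7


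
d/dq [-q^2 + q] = 1 - 2*q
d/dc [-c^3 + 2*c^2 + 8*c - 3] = -3*c^2 + 4*c + 8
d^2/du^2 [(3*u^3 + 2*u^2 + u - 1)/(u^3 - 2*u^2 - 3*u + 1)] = 4*(4*u^6 + 15*u^5 - 6*u^4 + 15*u^3 - 12*u^2 - 3)/(u^9 - 6*u^8 + 3*u^7 + 31*u^6 - 21*u^5 - 60*u^4 + 12*u^3 + 21*u^2 - 9*u + 1)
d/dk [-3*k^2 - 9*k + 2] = -6*k - 9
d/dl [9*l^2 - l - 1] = 18*l - 1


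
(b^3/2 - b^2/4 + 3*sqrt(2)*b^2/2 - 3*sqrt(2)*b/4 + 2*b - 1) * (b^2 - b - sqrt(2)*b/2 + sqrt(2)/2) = b^5/2 - 3*b^4/4 + 5*sqrt(2)*b^4/4 - 15*sqrt(2)*b^3/8 + 3*b^3/4 - 3*b^2/4 - 3*sqrt(2)*b^2/8 + b/4 + 3*sqrt(2)*b/2 - sqrt(2)/2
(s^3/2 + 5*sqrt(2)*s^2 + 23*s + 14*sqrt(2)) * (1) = s^3/2 + 5*sqrt(2)*s^2 + 23*s + 14*sqrt(2)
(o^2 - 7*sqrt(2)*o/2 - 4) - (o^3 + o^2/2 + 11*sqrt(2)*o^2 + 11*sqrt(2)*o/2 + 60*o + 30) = -o^3 - 11*sqrt(2)*o^2 + o^2/2 - 60*o - 9*sqrt(2)*o - 34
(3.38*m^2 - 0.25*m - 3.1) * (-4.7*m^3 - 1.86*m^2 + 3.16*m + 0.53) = -15.886*m^5 - 5.1118*m^4 + 25.7158*m^3 + 6.7674*m^2 - 9.9285*m - 1.643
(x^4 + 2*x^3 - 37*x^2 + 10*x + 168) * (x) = x^5 + 2*x^4 - 37*x^3 + 10*x^2 + 168*x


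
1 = 1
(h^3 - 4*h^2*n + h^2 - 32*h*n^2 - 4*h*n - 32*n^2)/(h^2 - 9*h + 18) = (h^3 - 4*h^2*n + h^2 - 32*h*n^2 - 4*h*n - 32*n^2)/(h^2 - 9*h + 18)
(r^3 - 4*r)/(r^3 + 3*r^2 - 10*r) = (r + 2)/(r + 5)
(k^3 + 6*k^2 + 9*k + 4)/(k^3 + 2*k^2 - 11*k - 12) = (k + 1)/(k - 3)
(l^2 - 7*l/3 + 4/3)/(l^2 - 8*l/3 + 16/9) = 3*(l - 1)/(3*l - 4)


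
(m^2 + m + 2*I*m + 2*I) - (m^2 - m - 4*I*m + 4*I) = 2*m + 6*I*m - 2*I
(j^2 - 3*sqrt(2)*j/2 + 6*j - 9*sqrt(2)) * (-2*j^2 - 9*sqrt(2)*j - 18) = -2*j^4 - 12*j^3 - 6*sqrt(2)*j^3 - 36*sqrt(2)*j^2 + 9*j^2 + 27*sqrt(2)*j + 54*j + 162*sqrt(2)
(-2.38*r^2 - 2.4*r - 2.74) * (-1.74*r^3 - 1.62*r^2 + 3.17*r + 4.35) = 4.1412*r^5 + 8.0316*r^4 + 1.111*r^3 - 13.5222*r^2 - 19.1258*r - 11.919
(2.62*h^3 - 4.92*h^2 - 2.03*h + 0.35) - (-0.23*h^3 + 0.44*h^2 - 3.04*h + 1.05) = 2.85*h^3 - 5.36*h^2 + 1.01*h - 0.7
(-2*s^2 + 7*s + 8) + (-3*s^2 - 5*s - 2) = -5*s^2 + 2*s + 6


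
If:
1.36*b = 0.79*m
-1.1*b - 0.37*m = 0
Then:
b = 0.00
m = 0.00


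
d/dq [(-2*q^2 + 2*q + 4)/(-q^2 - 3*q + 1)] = 2*(4*q^2 + 2*q + 7)/(q^4 + 6*q^3 + 7*q^2 - 6*q + 1)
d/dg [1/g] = -1/g^2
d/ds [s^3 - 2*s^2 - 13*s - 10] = 3*s^2 - 4*s - 13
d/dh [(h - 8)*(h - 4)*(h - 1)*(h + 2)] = 4*h^3 - 33*h^2 + 36*h + 56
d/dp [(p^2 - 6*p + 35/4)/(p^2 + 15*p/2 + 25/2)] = 3*(36*p^2 + 20*p - 375)/(2*(4*p^4 + 60*p^3 + 325*p^2 + 750*p + 625))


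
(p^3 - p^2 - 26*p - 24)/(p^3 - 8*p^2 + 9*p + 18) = (p + 4)/(p - 3)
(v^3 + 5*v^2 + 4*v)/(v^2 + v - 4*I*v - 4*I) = v*(v + 4)/(v - 4*I)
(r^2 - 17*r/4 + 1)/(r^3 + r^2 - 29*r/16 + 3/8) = 4*(r - 4)/(4*r^2 + 5*r - 6)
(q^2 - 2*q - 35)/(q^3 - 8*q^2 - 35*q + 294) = (q + 5)/(q^2 - q - 42)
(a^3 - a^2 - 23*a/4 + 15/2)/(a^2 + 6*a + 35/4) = (2*a^2 - 7*a + 6)/(2*a + 7)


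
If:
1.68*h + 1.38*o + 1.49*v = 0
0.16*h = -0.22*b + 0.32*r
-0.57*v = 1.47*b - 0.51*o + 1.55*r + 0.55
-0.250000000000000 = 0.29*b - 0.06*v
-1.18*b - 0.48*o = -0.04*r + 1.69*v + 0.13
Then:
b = -0.71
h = 0.30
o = -1.16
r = -0.34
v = 0.74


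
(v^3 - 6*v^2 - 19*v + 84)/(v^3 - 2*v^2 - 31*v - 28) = (v - 3)/(v + 1)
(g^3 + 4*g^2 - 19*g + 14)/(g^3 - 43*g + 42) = (g - 2)/(g - 6)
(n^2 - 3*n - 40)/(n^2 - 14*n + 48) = (n + 5)/(n - 6)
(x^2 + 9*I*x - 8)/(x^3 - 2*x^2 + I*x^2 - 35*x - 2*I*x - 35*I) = (x + 8*I)/(x^2 - 2*x - 35)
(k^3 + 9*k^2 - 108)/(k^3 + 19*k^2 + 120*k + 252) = (k - 3)/(k + 7)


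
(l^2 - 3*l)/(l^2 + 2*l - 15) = l/(l + 5)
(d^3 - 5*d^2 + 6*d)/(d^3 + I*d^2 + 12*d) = (d^2 - 5*d + 6)/(d^2 + I*d + 12)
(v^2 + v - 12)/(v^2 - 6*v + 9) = (v + 4)/(v - 3)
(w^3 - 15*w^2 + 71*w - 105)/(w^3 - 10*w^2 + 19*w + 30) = (w^2 - 10*w + 21)/(w^2 - 5*w - 6)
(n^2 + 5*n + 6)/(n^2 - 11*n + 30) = (n^2 + 5*n + 6)/(n^2 - 11*n + 30)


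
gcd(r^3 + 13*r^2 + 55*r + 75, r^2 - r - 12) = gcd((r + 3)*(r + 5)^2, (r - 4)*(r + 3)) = r + 3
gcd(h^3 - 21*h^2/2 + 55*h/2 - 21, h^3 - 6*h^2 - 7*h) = h - 7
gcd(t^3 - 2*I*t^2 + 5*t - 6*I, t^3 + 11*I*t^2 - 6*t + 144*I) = t - 3*I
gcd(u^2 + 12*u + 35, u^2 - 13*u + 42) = 1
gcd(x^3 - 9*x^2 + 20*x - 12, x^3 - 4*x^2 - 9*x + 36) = 1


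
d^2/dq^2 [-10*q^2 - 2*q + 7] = -20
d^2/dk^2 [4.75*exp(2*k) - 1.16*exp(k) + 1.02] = (19.0*exp(k) - 1.16)*exp(k)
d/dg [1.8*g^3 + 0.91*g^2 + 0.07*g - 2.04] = 5.4*g^2 + 1.82*g + 0.07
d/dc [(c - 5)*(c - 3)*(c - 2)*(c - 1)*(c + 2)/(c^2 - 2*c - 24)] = (3*c^6 - 26*c^5 - 47*c^4 + 788*c^3 - 1318*c^2 - 1128*c + 2328)/(c^4 - 4*c^3 - 44*c^2 + 96*c + 576)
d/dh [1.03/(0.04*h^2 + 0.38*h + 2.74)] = (-0.0824*h - 0.3914)/(0.04*h^2 + 0.38*h + 2.74)^2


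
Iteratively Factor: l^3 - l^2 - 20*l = (l + 4)*(l^2 - 5*l) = l*(l + 4)*(l - 5)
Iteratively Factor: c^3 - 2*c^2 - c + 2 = (c - 2)*(c^2 - 1) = (c - 2)*(c - 1)*(c + 1)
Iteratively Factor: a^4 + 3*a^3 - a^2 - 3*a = (a - 1)*(a^3 + 4*a^2 + 3*a) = (a - 1)*(a + 1)*(a^2 + 3*a) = a*(a - 1)*(a + 1)*(a + 3)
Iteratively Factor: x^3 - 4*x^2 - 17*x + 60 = (x - 3)*(x^2 - x - 20) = (x - 5)*(x - 3)*(x + 4)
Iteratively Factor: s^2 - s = (s)*(s - 1)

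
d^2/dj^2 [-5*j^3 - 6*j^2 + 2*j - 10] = -30*j - 12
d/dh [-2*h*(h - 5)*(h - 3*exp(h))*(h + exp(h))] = 4*h^3*exp(h) - 8*h^3 + 12*h^2*exp(2*h) - 8*h^2*exp(h) + 30*h^2 - 48*h*exp(2*h) - 40*h*exp(h) - 30*exp(2*h)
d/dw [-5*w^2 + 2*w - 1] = 2 - 10*w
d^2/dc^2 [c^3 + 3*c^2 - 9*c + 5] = 6*c + 6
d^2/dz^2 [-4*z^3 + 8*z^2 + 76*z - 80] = 16 - 24*z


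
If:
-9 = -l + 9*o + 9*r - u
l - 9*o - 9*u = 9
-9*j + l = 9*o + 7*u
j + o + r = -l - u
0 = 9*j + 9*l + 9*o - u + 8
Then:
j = 49/45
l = -12/25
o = -109/75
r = 4/9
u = 2/5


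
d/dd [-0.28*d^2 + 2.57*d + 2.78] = 2.57 - 0.56*d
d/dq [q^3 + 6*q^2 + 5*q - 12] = 3*q^2 + 12*q + 5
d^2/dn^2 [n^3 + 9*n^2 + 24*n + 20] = 6*n + 18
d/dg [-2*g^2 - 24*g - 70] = -4*g - 24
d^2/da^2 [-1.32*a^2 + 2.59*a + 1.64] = -2.64000000000000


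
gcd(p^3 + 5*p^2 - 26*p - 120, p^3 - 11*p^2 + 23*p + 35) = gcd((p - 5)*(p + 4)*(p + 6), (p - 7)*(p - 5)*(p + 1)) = p - 5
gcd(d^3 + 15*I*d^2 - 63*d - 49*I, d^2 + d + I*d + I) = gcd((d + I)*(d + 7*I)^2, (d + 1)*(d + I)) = d + I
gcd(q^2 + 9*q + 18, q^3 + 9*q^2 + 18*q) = q^2 + 9*q + 18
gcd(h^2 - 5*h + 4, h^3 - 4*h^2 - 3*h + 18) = 1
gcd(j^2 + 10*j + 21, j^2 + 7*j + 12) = j + 3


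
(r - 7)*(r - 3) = r^2 - 10*r + 21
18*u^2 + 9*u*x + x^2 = (3*u + x)*(6*u + x)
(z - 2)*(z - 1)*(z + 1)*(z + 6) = z^4 + 4*z^3 - 13*z^2 - 4*z + 12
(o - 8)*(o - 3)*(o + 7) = o^3 - 4*o^2 - 53*o + 168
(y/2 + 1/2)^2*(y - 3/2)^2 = y^4/4 - y^3/4 - 11*y^2/16 + 3*y/8 + 9/16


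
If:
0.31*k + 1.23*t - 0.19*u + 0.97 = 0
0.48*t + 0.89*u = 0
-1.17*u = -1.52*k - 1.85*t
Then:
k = 1.92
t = -1.17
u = 0.63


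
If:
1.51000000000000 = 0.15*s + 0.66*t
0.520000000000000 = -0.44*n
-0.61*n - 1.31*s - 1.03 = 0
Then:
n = -1.18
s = -0.24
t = 2.34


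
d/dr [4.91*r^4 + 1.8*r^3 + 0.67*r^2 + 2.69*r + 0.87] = 19.64*r^3 + 5.4*r^2 + 1.34*r + 2.69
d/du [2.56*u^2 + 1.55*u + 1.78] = 5.12*u + 1.55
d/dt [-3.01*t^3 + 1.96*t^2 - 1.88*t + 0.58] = -9.03*t^2 + 3.92*t - 1.88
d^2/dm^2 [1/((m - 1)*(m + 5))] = 2*((m - 1)^2 + (m - 1)*(m + 5) + (m + 5)^2)/((m - 1)^3*(m + 5)^3)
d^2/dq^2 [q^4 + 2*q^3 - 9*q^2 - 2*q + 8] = 12*q^2 + 12*q - 18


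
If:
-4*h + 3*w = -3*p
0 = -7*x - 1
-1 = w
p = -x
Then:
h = -9/14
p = 1/7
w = -1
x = -1/7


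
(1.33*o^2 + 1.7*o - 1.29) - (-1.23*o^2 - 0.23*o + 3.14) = 2.56*o^2 + 1.93*o - 4.43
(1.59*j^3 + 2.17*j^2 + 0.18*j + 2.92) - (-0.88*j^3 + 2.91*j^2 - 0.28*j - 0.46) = 2.47*j^3 - 0.74*j^2 + 0.46*j + 3.38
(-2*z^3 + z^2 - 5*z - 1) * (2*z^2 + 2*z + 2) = -4*z^5 - 2*z^4 - 12*z^3 - 10*z^2 - 12*z - 2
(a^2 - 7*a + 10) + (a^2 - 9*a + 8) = 2*a^2 - 16*a + 18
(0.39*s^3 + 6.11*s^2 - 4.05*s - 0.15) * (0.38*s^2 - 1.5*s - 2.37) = 0.1482*s^5 + 1.7368*s^4 - 11.6283*s^3 - 8.4627*s^2 + 9.8235*s + 0.3555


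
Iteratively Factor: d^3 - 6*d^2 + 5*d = (d - 1)*(d^2 - 5*d) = (d - 5)*(d - 1)*(d)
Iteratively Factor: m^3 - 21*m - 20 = (m + 4)*(m^2 - 4*m - 5) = (m + 1)*(m + 4)*(m - 5)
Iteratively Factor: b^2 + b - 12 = (b - 3)*(b + 4)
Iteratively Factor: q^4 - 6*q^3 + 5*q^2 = (q)*(q^3 - 6*q^2 + 5*q) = q*(q - 5)*(q^2 - q) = q*(q - 5)*(q - 1)*(q)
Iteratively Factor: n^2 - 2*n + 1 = (n - 1)*(n - 1)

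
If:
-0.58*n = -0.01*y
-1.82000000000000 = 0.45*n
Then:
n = -4.04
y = -234.58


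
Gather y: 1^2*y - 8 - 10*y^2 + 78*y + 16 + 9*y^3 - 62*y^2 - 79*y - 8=9*y^3 - 72*y^2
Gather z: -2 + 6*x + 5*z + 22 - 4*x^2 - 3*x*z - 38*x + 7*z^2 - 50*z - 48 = -4*x^2 - 32*x + 7*z^2 + z*(-3*x - 45) - 28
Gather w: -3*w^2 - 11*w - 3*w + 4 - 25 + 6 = -3*w^2 - 14*w - 15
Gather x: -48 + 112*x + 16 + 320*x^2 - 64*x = 320*x^2 + 48*x - 32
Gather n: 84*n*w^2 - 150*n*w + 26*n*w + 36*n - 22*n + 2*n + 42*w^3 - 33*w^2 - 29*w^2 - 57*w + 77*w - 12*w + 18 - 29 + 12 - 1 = n*(84*w^2 - 124*w + 16) + 42*w^3 - 62*w^2 + 8*w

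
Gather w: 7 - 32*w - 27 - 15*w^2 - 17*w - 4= -15*w^2 - 49*w - 24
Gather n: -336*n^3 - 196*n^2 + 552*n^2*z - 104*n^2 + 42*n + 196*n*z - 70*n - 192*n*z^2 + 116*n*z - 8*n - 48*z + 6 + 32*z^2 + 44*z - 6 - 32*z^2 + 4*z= -336*n^3 + n^2*(552*z - 300) + n*(-192*z^2 + 312*z - 36)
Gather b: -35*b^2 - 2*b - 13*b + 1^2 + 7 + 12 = -35*b^2 - 15*b + 20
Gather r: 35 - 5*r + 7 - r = 42 - 6*r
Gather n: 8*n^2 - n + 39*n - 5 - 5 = 8*n^2 + 38*n - 10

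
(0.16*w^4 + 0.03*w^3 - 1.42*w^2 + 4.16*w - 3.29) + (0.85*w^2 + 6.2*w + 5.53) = 0.16*w^4 + 0.03*w^3 - 0.57*w^2 + 10.36*w + 2.24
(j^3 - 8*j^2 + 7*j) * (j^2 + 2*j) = j^5 - 6*j^4 - 9*j^3 + 14*j^2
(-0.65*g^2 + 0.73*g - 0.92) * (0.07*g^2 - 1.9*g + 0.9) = -0.0455*g^4 + 1.2861*g^3 - 2.0364*g^2 + 2.405*g - 0.828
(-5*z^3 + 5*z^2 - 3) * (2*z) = -10*z^4 + 10*z^3 - 6*z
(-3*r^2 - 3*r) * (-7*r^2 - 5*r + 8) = 21*r^4 + 36*r^3 - 9*r^2 - 24*r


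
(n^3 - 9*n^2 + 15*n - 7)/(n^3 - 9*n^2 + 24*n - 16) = (n^2 - 8*n + 7)/(n^2 - 8*n + 16)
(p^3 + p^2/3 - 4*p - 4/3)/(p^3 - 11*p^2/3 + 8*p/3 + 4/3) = (p + 2)/(p - 2)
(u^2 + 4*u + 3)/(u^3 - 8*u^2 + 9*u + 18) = (u + 3)/(u^2 - 9*u + 18)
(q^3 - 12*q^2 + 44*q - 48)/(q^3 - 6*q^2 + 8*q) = (q - 6)/q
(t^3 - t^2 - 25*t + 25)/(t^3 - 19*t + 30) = (t^2 - 6*t + 5)/(t^2 - 5*t + 6)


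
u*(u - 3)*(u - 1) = u^3 - 4*u^2 + 3*u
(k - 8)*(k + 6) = k^2 - 2*k - 48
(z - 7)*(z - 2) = z^2 - 9*z + 14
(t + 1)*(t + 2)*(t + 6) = t^3 + 9*t^2 + 20*t + 12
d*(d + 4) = d^2 + 4*d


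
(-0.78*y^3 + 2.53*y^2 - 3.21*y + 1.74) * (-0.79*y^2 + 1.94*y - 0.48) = 0.6162*y^5 - 3.5119*y^4 + 7.8185*y^3 - 8.8164*y^2 + 4.9164*y - 0.8352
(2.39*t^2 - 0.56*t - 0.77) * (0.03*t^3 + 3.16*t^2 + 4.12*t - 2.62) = 0.0717*t^5 + 7.5356*t^4 + 8.0541*t^3 - 11.0022*t^2 - 1.7052*t + 2.0174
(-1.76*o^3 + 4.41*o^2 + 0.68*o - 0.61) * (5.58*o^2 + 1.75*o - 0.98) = -9.8208*o^5 + 21.5278*o^4 + 13.2367*o^3 - 6.5356*o^2 - 1.7339*o + 0.5978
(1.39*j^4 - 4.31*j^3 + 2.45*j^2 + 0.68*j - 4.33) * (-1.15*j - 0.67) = -1.5985*j^5 + 4.0252*j^4 + 0.0701999999999998*j^3 - 2.4235*j^2 + 4.5239*j + 2.9011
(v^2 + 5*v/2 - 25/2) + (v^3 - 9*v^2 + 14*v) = v^3 - 8*v^2 + 33*v/2 - 25/2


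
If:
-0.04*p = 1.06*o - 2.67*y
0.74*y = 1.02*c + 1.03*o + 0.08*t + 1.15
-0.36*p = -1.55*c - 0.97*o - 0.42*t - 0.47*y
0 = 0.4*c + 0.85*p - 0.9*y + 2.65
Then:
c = -1.89165669405214*y - 1.46382219313854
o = 2.44532019189253*y + 0.0916524360818905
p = 1.94901491484807*y - 2.4287895561701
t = 1.8851253785485*y + 3.10870784796208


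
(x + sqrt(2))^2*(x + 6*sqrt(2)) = x^3 + 8*sqrt(2)*x^2 + 26*x + 12*sqrt(2)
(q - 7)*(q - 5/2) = q^2 - 19*q/2 + 35/2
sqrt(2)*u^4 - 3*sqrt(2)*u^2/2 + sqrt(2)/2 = (u - 1)*(u - sqrt(2)/2)*(u + sqrt(2)/2)*(sqrt(2)*u + sqrt(2))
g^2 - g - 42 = (g - 7)*(g + 6)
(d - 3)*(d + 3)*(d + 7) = d^3 + 7*d^2 - 9*d - 63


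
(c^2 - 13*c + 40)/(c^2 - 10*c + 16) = (c - 5)/(c - 2)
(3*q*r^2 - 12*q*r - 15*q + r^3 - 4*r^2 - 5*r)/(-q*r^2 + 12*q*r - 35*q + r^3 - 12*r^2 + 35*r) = (-3*q*r - 3*q - r^2 - r)/(q*r - 7*q - r^2 + 7*r)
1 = 1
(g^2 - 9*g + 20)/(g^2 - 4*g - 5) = (g - 4)/(g + 1)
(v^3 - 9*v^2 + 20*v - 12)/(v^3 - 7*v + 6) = (v - 6)/(v + 3)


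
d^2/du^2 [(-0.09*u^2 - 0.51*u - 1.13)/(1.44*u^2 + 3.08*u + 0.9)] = (-2.22044604925031e-16*u^4 - 1.316736*u^3 - 13.359168*u^2 - 26.104896*u - 15.828664)/(2.985984*u^6 + 19.160064*u^5 + 46.579968*u^4 + 53.168192*u^3 + 29.11248*u^2 + 7.4844*u + 0.729)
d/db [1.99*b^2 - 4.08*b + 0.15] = 3.98*b - 4.08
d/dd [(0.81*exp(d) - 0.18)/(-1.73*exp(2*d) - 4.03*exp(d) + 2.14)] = (1.4013*exp(2*d) - 0.6228*exp(d) + 1.008)*exp(d)/(2.9929*exp(4*d) + 13.9438*exp(3*d) + 8.8365*exp(2*d) - 17.2484*exp(d) + 4.5796)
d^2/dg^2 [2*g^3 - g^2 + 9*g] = 12*g - 2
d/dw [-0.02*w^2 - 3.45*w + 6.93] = -0.04*w - 3.45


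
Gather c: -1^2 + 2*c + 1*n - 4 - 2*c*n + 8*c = c*(10 - 2*n) + n - 5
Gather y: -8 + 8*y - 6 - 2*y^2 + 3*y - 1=-2*y^2 + 11*y - 15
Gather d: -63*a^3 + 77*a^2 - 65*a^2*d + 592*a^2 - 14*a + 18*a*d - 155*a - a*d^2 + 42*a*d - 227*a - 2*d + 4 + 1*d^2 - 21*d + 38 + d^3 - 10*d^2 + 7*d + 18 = -63*a^3 + 669*a^2 - 396*a + d^3 + d^2*(-a - 9) + d*(-65*a^2 + 60*a - 16) + 60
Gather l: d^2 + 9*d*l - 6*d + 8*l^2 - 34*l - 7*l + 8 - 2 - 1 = d^2 - 6*d + 8*l^2 + l*(9*d - 41) + 5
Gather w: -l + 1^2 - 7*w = -l - 7*w + 1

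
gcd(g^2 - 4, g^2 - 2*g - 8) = g + 2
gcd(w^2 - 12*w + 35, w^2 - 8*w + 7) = w - 7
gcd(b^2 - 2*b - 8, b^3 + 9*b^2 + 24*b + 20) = b + 2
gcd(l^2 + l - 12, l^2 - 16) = l + 4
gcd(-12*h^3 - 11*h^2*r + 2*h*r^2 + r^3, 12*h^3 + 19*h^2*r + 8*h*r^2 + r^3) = 4*h^2 + 5*h*r + r^2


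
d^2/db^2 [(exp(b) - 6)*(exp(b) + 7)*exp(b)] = (9*exp(2*b) + 4*exp(b) - 42)*exp(b)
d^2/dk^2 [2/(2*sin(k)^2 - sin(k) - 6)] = 2*(16*sin(k)^4 - 6*sin(k)^3 + 25*sin(k)^2 + 6*sin(k) - 26)/(sin(k) + cos(2*k) + 5)^3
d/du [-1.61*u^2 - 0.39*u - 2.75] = -3.22*u - 0.39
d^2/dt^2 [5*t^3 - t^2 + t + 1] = 30*t - 2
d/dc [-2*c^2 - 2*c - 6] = -4*c - 2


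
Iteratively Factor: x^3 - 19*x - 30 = (x + 3)*(x^2 - 3*x - 10) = (x - 5)*(x + 3)*(x + 2)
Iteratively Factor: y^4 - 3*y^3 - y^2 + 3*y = (y)*(y^3 - 3*y^2 - y + 3) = y*(y + 1)*(y^2 - 4*y + 3) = y*(y - 3)*(y + 1)*(y - 1)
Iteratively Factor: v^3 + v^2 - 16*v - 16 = (v + 1)*(v^2 - 16) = (v - 4)*(v + 1)*(v + 4)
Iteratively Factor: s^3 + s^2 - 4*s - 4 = (s + 2)*(s^2 - s - 2) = (s + 1)*(s + 2)*(s - 2)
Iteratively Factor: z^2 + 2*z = (z + 2)*(z)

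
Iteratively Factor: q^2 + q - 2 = (q + 2)*(q - 1)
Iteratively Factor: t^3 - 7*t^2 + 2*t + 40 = (t - 4)*(t^2 - 3*t - 10) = (t - 4)*(t + 2)*(t - 5)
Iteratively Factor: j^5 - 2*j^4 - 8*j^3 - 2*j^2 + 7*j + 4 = (j + 1)*(j^4 - 3*j^3 - 5*j^2 + 3*j + 4) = (j + 1)^2*(j^3 - 4*j^2 - j + 4) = (j - 4)*(j + 1)^2*(j^2 - 1) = (j - 4)*(j + 1)^3*(j - 1)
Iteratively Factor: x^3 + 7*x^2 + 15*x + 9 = (x + 1)*(x^2 + 6*x + 9) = (x + 1)*(x + 3)*(x + 3)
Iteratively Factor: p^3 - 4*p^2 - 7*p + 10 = (p - 5)*(p^2 + p - 2) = (p - 5)*(p + 2)*(p - 1)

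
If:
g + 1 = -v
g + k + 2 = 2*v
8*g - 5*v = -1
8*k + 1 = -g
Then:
No Solution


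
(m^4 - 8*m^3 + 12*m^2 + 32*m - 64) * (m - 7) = m^5 - 15*m^4 + 68*m^3 - 52*m^2 - 288*m + 448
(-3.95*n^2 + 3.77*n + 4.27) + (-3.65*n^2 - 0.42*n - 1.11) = -7.6*n^2 + 3.35*n + 3.16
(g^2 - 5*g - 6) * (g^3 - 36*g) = g^5 - 5*g^4 - 42*g^3 + 180*g^2 + 216*g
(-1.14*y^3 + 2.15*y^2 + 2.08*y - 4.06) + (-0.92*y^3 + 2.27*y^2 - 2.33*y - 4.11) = -2.06*y^3 + 4.42*y^2 - 0.25*y - 8.17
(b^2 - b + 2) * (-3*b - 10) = -3*b^3 - 7*b^2 + 4*b - 20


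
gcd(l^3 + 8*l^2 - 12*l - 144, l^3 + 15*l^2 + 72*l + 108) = l^2 + 12*l + 36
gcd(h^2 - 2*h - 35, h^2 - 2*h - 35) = h^2 - 2*h - 35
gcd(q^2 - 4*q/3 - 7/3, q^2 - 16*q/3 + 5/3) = 1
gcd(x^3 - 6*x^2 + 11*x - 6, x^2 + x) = 1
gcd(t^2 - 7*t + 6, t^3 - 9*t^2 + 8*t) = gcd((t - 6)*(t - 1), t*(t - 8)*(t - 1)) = t - 1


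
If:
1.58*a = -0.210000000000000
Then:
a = -0.13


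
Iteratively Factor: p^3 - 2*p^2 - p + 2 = (p - 2)*(p^2 - 1) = (p - 2)*(p + 1)*(p - 1)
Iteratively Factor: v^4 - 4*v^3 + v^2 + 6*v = (v - 2)*(v^3 - 2*v^2 - 3*v) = (v - 2)*(v + 1)*(v^2 - 3*v) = (v - 3)*(v - 2)*(v + 1)*(v)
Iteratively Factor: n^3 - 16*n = (n - 4)*(n^2 + 4*n) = (n - 4)*(n + 4)*(n)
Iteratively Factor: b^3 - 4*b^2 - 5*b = (b)*(b^2 - 4*b - 5) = b*(b + 1)*(b - 5)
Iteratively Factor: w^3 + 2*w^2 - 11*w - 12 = (w + 4)*(w^2 - 2*w - 3) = (w + 1)*(w + 4)*(w - 3)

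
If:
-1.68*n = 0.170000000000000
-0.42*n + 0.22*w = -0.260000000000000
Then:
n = -0.10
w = -1.38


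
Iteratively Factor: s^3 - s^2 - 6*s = (s + 2)*(s^2 - 3*s) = s*(s + 2)*(s - 3)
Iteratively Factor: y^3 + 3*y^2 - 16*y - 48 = (y + 3)*(y^2 - 16) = (y - 4)*(y + 3)*(y + 4)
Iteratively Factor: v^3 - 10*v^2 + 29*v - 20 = (v - 4)*(v^2 - 6*v + 5) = (v - 4)*(v - 1)*(v - 5)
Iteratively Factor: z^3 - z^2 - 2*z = (z)*(z^2 - z - 2) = z*(z - 2)*(z + 1)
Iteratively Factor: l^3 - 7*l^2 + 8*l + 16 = (l - 4)*(l^2 - 3*l - 4) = (l - 4)^2*(l + 1)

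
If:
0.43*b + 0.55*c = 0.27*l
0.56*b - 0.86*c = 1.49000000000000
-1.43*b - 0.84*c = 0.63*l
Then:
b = 0.96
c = -1.10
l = -0.72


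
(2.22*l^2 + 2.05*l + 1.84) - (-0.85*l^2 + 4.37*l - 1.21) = 3.07*l^2 - 2.32*l + 3.05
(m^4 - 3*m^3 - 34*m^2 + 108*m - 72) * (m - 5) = m^5 - 8*m^4 - 19*m^3 + 278*m^2 - 612*m + 360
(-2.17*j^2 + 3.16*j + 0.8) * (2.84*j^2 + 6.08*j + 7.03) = -6.1628*j^4 - 4.2192*j^3 + 6.2297*j^2 + 27.0788*j + 5.624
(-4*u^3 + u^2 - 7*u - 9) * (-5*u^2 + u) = 20*u^5 - 9*u^4 + 36*u^3 + 38*u^2 - 9*u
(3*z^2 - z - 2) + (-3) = 3*z^2 - z - 5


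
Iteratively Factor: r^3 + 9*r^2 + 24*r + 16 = (r + 1)*(r^2 + 8*r + 16) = (r + 1)*(r + 4)*(r + 4)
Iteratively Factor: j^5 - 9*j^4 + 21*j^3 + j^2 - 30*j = (j + 1)*(j^4 - 10*j^3 + 31*j^2 - 30*j) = (j - 2)*(j + 1)*(j^3 - 8*j^2 + 15*j) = (j - 3)*(j - 2)*(j + 1)*(j^2 - 5*j) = (j - 5)*(j - 3)*(j - 2)*(j + 1)*(j)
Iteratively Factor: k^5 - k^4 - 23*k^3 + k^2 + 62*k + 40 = (k - 2)*(k^4 + k^3 - 21*k^2 - 41*k - 20) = (k - 2)*(k + 1)*(k^3 - 21*k - 20) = (k - 2)*(k + 1)*(k + 4)*(k^2 - 4*k - 5) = (k - 2)*(k + 1)^2*(k + 4)*(k - 5)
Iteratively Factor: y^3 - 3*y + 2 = (y - 1)*(y^2 + y - 2) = (y - 1)^2*(y + 2)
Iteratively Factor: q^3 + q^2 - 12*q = (q)*(q^2 + q - 12) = q*(q + 4)*(q - 3)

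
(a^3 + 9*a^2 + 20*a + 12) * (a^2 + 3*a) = a^5 + 12*a^4 + 47*a^3 + 72*a^2 + 36*a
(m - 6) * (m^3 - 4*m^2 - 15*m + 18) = m^4 - 10*m^3 + 9*m^2 + 108*m - 108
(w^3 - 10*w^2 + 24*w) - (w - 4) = w^3 - 10*w^2 + 23*w + 4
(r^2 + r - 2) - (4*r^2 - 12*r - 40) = -3*r^2 + 13*r + 38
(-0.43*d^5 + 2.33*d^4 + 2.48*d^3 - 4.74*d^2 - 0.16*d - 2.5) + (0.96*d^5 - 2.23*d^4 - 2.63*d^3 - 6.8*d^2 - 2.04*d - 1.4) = 0.53*d^5 + 0.1*d^4 - 0.15*d^3 - 11.54*d^2 - 2.2*d - 3.9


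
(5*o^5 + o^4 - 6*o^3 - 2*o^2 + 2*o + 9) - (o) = 5*o^5 + o^4 - 6*o^3 - 2*o^2 + o + 9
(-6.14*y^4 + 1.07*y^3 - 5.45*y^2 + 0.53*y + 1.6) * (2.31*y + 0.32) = -14.1834*y^5 + 0.5069*y^4 - 12.2471*y^3 - 0.5197*y^2 + 3.8656*y + 0.512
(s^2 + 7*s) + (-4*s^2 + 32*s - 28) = -3*s^2 + 39*s - 28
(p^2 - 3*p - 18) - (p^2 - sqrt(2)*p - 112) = -3*p + sqrt(2)*p + 94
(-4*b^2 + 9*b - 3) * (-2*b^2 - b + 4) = 8*b^4 - 14*b^3 - 19*b^2 + 39*b - 12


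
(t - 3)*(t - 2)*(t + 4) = t^3 - t^2 - 14*t + 24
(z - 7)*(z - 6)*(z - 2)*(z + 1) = z^4 - 14*z^3 + 53*z^2 - 16*z - 84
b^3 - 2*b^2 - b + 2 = (b - 2)*(b - 1)*(b + 1)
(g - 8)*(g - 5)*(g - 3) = g^3 - 16*g^2 + 79*g - 120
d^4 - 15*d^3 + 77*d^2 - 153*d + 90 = (d - 6)*(d - 5)*(d - 3)*(d - 1)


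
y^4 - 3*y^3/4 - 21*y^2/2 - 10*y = y*(y - 4)*(y + 5/4)*(y + 2)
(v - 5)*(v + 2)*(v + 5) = v^3 + 2*v^2 - 25*v - 50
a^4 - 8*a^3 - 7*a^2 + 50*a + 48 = (a - 8)*(a - 3)*(a + 1)*(a + 2)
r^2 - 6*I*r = r*(r - 6*I)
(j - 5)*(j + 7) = j^2 + 2*j - 35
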